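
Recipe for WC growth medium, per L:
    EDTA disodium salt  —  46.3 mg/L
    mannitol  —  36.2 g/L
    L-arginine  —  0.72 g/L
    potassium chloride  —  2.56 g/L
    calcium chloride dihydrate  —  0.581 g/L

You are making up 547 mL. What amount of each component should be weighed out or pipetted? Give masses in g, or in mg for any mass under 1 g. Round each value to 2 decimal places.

EDTA disodium salt 25.33 mg; mannitol 19.80 g; L-arginine 393.84 mg; potassium chloride 1.40 g; calcium chloride dihydrate 317.81 mg

Scale factor relative to 1 L: 0.547.
EDTA disodium salt: 46.3 mg/L × 0.547 L = 25.33 mg
mannitol: 36.2 g/L × 0.547 L = 19.80 g
L-arginine: 0.72 g/L × 0.547 L = 0.39384 g = 393.84 mg
potassium chloride: 2.56 g/L × 0.547 L = 1.40 g
calcium chloride dihydrate: 0.581 g/L × 0.547 L = 0.317807 g = 317.81 mg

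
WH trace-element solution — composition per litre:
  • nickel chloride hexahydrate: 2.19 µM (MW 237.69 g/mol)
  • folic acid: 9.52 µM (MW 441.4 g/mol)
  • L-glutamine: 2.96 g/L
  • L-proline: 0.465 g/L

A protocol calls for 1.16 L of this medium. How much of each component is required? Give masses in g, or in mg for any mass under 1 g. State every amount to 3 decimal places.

Scale factor relative to 1 L: 1.16.
nickel chloride hexahydrate: 2.19 µmol/L × 237.69 g/mol × 1.16 L ÷ 1000 = 0.604 mg
folic acid: 9.52 µmol/L × 441.4 g/mol × 1.16 L ÷ 1000 = 4.874 mg
L-glutamine: 2.96 g/L × 1.16 L = 3.434 g
L-proline: 0.465 g/L × 1.16 L = 0.5394 g = 539.400 mg

nickel chloride hexahydrate 0.604 mg; folic acid 4.874 mg; L-glutamine 3.434 g; L-proline 539.400 mg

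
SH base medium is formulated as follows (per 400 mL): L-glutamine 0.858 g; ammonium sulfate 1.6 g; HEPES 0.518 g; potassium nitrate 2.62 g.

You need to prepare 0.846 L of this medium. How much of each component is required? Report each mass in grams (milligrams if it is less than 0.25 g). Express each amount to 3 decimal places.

Ratio of target to recipe volume: 846 / 400 = 2.115.
L-glutamine: 0.858 g × (846 mL / 400 mL) = 1.815 g
ammonium sulfate: 1.6 g × (846 mL / 400 mL) = 3.384 g
HEPES: 0.518 g × (846 mL / 400 mL) = 1.096 g
potassium nitrate: 2.62 g × (846 mL / 400 mL) = 5.541 g

L-glutamine 1.815 g; ammonium sulfate 3.384 g; HEPES 1.096 g; potassium nitrate 5.541 g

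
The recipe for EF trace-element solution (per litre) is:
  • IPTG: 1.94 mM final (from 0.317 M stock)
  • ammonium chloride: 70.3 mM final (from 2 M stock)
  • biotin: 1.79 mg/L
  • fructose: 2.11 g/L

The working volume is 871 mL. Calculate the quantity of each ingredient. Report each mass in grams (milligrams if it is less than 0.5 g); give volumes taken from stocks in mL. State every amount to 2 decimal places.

IPTG 5.33 mL; ammonium chloride 30.62 mL; biotin 1.56 mg; fructose 1.84 g

Scale factor relative to 1 L: 0.871.
IPTG: V = C2·V2/C1 = 1.94 mM × 871 mL ÷ 317 mM = 5.33 mL
ammonium chloride: dilute stock: 70.3 mM × 871 mL ÷ 2000 mM = 30.62 mL
biotin: 1.79 mg/L × 0.871 L = 1.56 mg
fructose: 2.11 g/L × 0.871 L = 1.84 g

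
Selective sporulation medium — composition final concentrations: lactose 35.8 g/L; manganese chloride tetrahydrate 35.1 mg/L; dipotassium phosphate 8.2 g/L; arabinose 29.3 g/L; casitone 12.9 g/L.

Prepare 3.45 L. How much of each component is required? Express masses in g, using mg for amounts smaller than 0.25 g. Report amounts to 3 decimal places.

lactose 123.510 g; manganese chloride tetrahydrate 121.095 mg; dipotassium phosphate 28.290 g; arabinose 101.085 g; casitone 44.505 g

Scale factor relative to 1 L: 3.45.
lactose: 35.8 g/L × 3.45 L = 123.510 g
manganese chloride tetrahydrate: 35.1 mg/L × 3.45 L = 121.095 mg
dipotassium phosphate: 8.2 g/L × 3.45 L = 28.290 g
arabinose: 29.3 g/L × 3.45 L = 101.085 g
casitone: 12.9 g/L × 3.45 L = 44.505 g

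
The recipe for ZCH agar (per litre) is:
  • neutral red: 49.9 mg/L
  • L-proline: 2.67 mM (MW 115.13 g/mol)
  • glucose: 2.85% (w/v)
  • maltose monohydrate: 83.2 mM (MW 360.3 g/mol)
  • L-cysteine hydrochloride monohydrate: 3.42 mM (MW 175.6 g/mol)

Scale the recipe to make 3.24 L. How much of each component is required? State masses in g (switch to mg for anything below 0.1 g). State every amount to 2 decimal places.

neutral red 0.16 g; L-proline 1.00 g; glucose 92.34 g; maltose monohydrate 97.13 g; L-cysteine hydrochloride monohydrate 1.95 g

Scale factor relative to 1 L: 3.24.
neutral red: 49.9 mg/L × 3.24 L = 161.676 mg = 0.16 g
L-proline: 2.67 mmol/L × 115.13 g/mol × 3.24 L ÷ 1000 = 1.00 g
glucose: 2.85% w/v = 28.5 g/L → 28.5 × 3.24 L = 92.34 g
maltose monohydrate: 83.2 mmol/L × 360.3 g/mol × 3.24 L ÷ 1000 = 97.13 g
L-cysteine hydrochloride monohydrate: 3.42 mmol/L × 175.6 g/mol × 3.24 L ÷ 1000 = 1.95 g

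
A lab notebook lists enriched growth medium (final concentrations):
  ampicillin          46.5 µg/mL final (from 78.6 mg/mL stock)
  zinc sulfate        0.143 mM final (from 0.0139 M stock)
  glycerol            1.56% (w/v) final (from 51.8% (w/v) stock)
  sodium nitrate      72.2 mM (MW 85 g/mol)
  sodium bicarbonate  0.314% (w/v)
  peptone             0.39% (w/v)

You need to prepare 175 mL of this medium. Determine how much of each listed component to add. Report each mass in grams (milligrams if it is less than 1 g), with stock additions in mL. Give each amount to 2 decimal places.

ampicillin 0.10 mL; zinc sulfate 1.80 mL; glycerol 5.27 mL; sodium nitrate 1.07 g; sodium bicarbonate 549.50 mg; peptone 682.50 mg

Target volume = 175 mL = 0.175 L.
ampicillin: C1V1 = C2V2 → 46.5 µg/mL × 175 mL ÷ 78600 µg/mL = 0.10 mL
zinc sulfate: dilute stock: 0.143 mM × 175 mL ÷ 13.9 mM = 1.80 mL
glycerol: dilute stock: 1.56% ÷ 51.8% × 175 mL = 5.27 mL
sodium nitrate: 72.2 mmol/L × 85 g/mol × 0.175 L ÷ 1000 = 1.07 g
sodium bicarbonate: 0.314 g per 100 mL × 175 mL ÷ 100 = 0.5495 g = 549.50 mg
peptone: 0.39% w/v = 3.9 g/L → 3.9 × 0.175 L = 0.6825 g = 682.50 mg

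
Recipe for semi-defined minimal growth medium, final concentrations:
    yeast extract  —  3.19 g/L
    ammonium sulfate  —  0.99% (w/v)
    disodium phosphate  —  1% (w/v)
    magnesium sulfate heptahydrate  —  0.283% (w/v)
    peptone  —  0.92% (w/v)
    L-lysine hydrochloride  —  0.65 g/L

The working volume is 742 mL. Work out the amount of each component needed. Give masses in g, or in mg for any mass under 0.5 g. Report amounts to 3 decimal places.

yeast extract 2.367 g; ammonium sulfate 7.346 g; disodium phosphate 7.420 g; magnesium sulfate heptahydrate 2.100 g; peptone 6.826 g; L-lysine hydrochloride 482.300 mg

Target volume = 742 mL = 0.742 L.
yeast extract: 3.19 g/L × 0.742 L = 2.367 g
ammonium sulfate: 0.99% w/v = 9.9 g/L → 9.9 × 0.742 L = 7.346 g
disodium phosphate: 1 g per 100 mL × 742 mL ÷ 100 = 7.420 g
magnesium sulfate heptahydrate: 0.283 g per 100 mL × 742 mL ÷ 100 = 2.100 g
peptone: 0.92 g per 100 mL × 742 mL ÷ 100 = 6.826 g
L-lysine hydrochloride: 0.65 g/L × 0.742 L = 0.4823 g = 482.300 mg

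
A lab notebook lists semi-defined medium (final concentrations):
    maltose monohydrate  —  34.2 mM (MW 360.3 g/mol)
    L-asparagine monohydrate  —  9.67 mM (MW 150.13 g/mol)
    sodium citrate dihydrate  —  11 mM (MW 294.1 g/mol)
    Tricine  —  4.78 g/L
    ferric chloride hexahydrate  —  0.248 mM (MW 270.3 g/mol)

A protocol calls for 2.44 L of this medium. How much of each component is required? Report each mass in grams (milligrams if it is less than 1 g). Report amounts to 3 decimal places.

Scale factor relative to 1 L: 2.44.
maltose monohydrate: 34.2 mmol/L × 360.3 g/mol × 2.44 L ÷ 1000 = 30.066 g
L-asparagine monohydrate: 9.67 mmol/L × 150.13 g/mol × 2.44 L ÷ 1000 = 3.542 g
sodium citrate dihydrate: 11 mmol/L × 294.1 g/mol × 2.44 L ÷ 1000 = 7.894 g
Tricine: 4.78 g/L × 2.44 L = 11.663 g
ferric chloride hexahydrate: 0.248 mmol/L × 270.3 mg/mmol × 2.44 L = 163.564 mg

maltose monohydrate 30.066 g; L-asparagine monohydrate 3.542 g; sodium citrate dihydrate 7.894 g; Tricine 11.663 g; ferric chloride hexahydrate 163.564 mg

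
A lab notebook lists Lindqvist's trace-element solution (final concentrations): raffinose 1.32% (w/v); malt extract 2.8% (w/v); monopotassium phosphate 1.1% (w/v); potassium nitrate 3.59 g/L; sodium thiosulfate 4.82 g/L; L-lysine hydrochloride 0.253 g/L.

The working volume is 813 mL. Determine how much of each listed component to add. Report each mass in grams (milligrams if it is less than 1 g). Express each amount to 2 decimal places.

raffinose 10.73 g; malt extract 22.76 g; monopotassium phosphate 8.94 g; potassium nitrate 2.92 g; sodium thiosulfate 3.92 g; L-lysine hydrochloride 205.69 mg

Working volume: 813 mL = 0.813 L.
raffinose: 1.32% w/v = 13.2 g/L → 13.2 × 0.813 L = 10.73 g
malt extract: 2.8 g per 100 mL × 813 mL ÷ 100 = 22.76 g
monopotassium phosphate: 1.1 g per 100 mL × 813 mL ÷ 100 = 8.94 g
potassium nitrate: 3.59 g/L × 0.813 L = 2.92 g
sodium thiosulfate: 4.82 g/L × 0.813 L = 3.92 g
L-lysine hydrochloride: 0.253 g/L × 0.813 L = 0.205689 g = 205.69 mg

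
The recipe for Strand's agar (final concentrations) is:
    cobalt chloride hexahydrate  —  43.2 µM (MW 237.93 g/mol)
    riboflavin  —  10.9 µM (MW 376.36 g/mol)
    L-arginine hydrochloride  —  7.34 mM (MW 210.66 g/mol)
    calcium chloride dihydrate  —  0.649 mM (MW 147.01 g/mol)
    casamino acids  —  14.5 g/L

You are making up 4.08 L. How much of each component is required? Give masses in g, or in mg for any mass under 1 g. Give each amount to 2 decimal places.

cobalt chloride hexahydrate 41.94 mg; riboflavin 16.74 mg; L-arginine hydrochloride 6.31 g; calcium chloride dihydrate 389.27 mg; casamino acids 59.16 g

Working volume: 4.08 L.
cobalt chloride hexahydrate: 43.2 µmol/L × 237.93 g/mol × 4.08 L ÷ 1000 = 41.94 mg
riboflavin: 10.9 µmol/L × 376.36 g/mol × 4.08 L ÷ 1000 = 16.74 mg
L-arginine hydrochloride: 7.34 mmol/L × 210.66 g/mol × 4.08 L ÷ 1000 = 6.31 g
calcium chloride dihydrate: 0.649 mmol/L × 147.01 mg/mmol × 4.08 L = 389.27 mg
casamino acids: 14.5 g/L × 4.08 L = 59.16 g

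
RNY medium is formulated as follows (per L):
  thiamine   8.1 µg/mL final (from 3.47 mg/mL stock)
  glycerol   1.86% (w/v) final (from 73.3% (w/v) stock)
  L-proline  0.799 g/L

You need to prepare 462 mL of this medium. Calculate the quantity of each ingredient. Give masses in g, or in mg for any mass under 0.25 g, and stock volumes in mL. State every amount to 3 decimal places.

Working volume: 462 mL = 0.462 L.
thiamine: dilute stock: 8.1 µg/mL × 462 mL ÷ 3470 µg/mL = 1.078 mL
glycerol: C1V1 = C2V2 → 1.86% ÷ 73.3% × 462 mL = 11.723 mL
L-proline: 0.799 g/L × 0.462 L = 0.369 g

thiamine 1.078 mL; glycerol 11.723 mL; L-proline 0.369 g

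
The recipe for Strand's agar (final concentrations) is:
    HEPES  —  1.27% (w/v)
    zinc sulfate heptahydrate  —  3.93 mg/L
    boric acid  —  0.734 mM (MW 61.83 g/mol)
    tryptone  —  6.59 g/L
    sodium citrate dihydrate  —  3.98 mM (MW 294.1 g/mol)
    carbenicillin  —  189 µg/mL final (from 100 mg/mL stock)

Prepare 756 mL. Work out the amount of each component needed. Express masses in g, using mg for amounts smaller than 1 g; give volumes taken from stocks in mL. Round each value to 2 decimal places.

HEPES 9.60 g; zinc sulfate heptahydrate 2.97 mg; boric acid 34.31 mg; tryptone 4.98 g; sodium citrate dihydrate 884.91 mg; carbenicillin 1.43 mL

Working volume: 756 mL = 0.756 L.
HEPES: 1.27 g per 100 mL × 756 mL ÷ 100 = 9.60 g
zinc sulfate heptahydrate: 3.93 mg/L × 0.756 L = 2.97 mg
boric acid: 0.734 mmol/L × 61.83 mg/mmol × 0.756 L = 34.31 mg
tryptone: 6.59 g/L × 0.756 L = 4.98 g
sodium citrate dihydrate: 3.98 mmol/L × 294.1 mg/mmol × 0.756 L = 884.91 mg
carbenicillin: C1V1 = C2V2 → 189 µg/mL × 756 mL ÷ 100000 µg/mL = 1.43 mL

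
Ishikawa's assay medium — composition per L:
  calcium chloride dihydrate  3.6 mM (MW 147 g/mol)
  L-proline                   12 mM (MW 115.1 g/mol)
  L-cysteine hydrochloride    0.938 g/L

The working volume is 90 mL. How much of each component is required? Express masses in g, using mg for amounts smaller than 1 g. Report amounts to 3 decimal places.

Target volume = 90 mL = 0.09 L.
calcium chloride dihydrate: 3.6 mmol/L × 147 mg/mmol × 0.09 L = 47.628 mg
L-proline: 12 mmol/L × 115.1 mg/mmol × 0.09 L = 124.308 mg
L-cysteine hydrochloride: 0.938 g/L × 0.09 L = 0.08442 g = 84.420 mg

calcium chloride dihydrate 47.628 mg; L-proline 124.308 mg; L-cysteine hydrochloride 84.420 mg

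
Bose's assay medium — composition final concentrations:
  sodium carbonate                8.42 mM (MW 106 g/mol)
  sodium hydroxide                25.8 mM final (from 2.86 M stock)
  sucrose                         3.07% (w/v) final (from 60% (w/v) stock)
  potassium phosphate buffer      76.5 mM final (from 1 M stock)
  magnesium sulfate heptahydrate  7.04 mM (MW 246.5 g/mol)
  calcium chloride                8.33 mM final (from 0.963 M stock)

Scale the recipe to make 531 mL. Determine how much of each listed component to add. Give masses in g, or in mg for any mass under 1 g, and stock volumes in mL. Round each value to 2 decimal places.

Scale factor relative to 1 L: 0.531.
sodium carbonate: 8.42 mmol/L × 106 mg/mmol × 0.531 L = 473.93 mg
sodium hydroxide: dilute stock: 25.8 mM × 531 mL ÷ 2860 mM = 4.79 mL
sucrose: C1V1 = C2V2 → 3.07% ÷ 60% × 531 mL = 27.17 mL
potassium phosphate buffer: V = C2·V2/C1 = 76.5 mM × 531 mL ÷ 1000 mM = 40.62 mL
magnesium sulfate heptahydrate: 7.04 mmol/L × 246.5 mg/mmol × 0.531 L = 921.48 mg
calcium chloride: V = C2·V2/C1 = 8.33 mM × 531 mL ÷ 963 mM = 4.59 mL

sodium carbonate 473.93 mg; sodium hydroxide 4.79 mL; sucrose 27.17 mL; potassium phosphate buffer 40.62 mL; magnesium sulfate heptahydrate 921.48 mg; calcium chloride 4.59 mL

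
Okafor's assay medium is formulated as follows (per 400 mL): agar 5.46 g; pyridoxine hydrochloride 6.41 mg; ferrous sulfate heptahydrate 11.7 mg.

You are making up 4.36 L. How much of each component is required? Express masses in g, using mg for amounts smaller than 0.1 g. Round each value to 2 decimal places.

Scale factor = 4360 mL / 400 mL = 10.9.
agar: 5.46 g × (4360 mL / 400 mL) = 59.51 g
pyridoxine hydrochloride: 6.41 mg × (4360 mL / 400 mL) = 69.87 mg
ferrous sulfate heptahydrate: 11.7 mg × (4360 mL / 400 mL) = 127.53 mg = 0.13 g

agar 59.51 g; pyridoxine hydrochloride 69.87 mg; ferrous sulfate heptahydrate 0.13 g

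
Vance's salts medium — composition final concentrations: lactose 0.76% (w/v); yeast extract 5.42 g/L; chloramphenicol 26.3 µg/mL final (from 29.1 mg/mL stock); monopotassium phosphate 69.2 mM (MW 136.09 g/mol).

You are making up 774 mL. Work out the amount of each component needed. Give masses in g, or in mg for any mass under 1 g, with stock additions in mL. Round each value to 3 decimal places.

Scale factor relative to 1 L: 0.774.
lactose: 0.76% w/v = 7.6 g/L → 7.6 × 0.774 L = 5.882 g
yeast extract: 5.42 g/L × 0.774 L = 4.195 g
chloramphenicol: V = C2·V2/C1 = 26.3 µg/mL × 774 mL ÷ 29100 µg/mL = 0.700 mL
monopotassium phosphate: 69.2 mmol/L × 136.09 g/mol × 0.774 L ÷ 1000 = 7.289 g

lactose 5.882 g; yeast extract 4.195 g; chloramphenicol 0.700 mL; monopotassium phosphate 7.289 g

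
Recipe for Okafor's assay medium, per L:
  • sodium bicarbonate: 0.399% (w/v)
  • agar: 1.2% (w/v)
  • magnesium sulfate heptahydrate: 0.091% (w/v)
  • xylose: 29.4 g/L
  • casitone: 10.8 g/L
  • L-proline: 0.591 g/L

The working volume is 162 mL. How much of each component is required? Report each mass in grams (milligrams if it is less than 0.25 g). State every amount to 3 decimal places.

Working volume: 162 mL = 0.162 L.
sodium bicarbonate: 0.399 g per 100 mL × 162 mL ÷ 100 = 0.646 g
agar: 1.2 g per 100 mL × 162 mL ÷ 100 = 1.944 g
magnesium sulfate heptahydrate: 0.091 g per 100 mL × 162 mL ÷ 100 = 0.14742 g = 147.420 mg
xylose: 29.4 g/L × 0.162 L = 4.763 g
casitone: 10.8 g/L × 0.162 L = 1.750 g
L-proline: 0.591 g/L × 0.162 L = 0.095742 g = 95.742 mg

sodium bicarbonate 0.646 g; agar 1.944 g; magnesium sulfate heptahydrate 147.420 mg; xylose 4.763 g; casitone 1.750 g; L-proline 95.742 mg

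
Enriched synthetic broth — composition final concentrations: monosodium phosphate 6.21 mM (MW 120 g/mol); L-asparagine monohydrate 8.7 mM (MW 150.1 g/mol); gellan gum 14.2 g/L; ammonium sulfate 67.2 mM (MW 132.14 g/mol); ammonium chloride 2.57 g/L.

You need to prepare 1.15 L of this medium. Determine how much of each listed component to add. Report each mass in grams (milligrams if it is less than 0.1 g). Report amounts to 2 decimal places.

monosodium phosphate 0.86 g; L-asparagine monohydrate 1.50 g; gellan gum 16.33 g; ammonium sulfate 10.21 g; ammonium chloride 2.96 g

Working volume: 1.15 L.
monosodium phosphate: 6.21 mmol/L × 120 g/mol × 1.15 L ÷ 1000 = 0.86 g
L-asparagine monohydrate: 8.7 mmol/L × 150.1 g/mol × 1.15 L ÷ 1000 = 1.50 g
gellan gum: 14.2 g/L × 1.15 L = 16.33 g
ammonium sulfate: 67.2 mmol/L × 132.14 g/mol × 1.15 L ÷ 1000 = 10.21 g
ammonium chloride: 2.57 g/L × 1.15 L = 2.96 g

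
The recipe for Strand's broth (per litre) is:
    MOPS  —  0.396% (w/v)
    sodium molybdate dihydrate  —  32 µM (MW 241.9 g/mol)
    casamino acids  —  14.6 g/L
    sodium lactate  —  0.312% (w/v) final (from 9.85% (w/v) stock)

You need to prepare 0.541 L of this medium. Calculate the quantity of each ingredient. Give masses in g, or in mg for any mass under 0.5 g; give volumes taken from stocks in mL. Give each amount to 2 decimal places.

MOPS 2.14 g; sodium molybdate dihydrate 4.19 mg; casamino acids 7.90 g; sodium lactate 17.14 mL

Scale factor relative to 1 L: 0.541.
MOPS: 0.396 g per 100 mL × 541 mL ÷ 100 = 2.14 g
sodium molybdate dihydrate: 32 µmol/L × 241.9 g/mol × 0.541 L ÷ 1000 = 4.19 mg
casamino acids: 14.6 g/L × 0.541 L = 7.90 g
sodium lactate: V = C2·V2/C1 = 0.312% ÷ 9.85% × 541 mL = 17.14 mL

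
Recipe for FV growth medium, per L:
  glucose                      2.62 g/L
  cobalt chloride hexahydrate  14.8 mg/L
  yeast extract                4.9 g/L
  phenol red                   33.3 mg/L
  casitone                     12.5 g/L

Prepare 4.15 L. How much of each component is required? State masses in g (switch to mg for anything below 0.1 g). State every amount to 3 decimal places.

glucose 10.873 g; cobalt chloride hexahydrate 61.420 mg; yeast extract 20.335 g; phenol red 0.138 g; casitone 51.875 g

Working volume: 4.15 L.
glucose: 2.62 g/L × 4.15 L = 10.873 g
cobalt chloride hexahydrate: 14.8 mg/L × 4.15 L = 61.420 mg
yeast extract: 4.9 g/L × 4.15 L = 20.335 g
phenol red: 33.3 mg/L × 4.15 L = 138.195 mg = 0.138 g
casitone: 12.5 g/L × 4.15 L = 51.875 g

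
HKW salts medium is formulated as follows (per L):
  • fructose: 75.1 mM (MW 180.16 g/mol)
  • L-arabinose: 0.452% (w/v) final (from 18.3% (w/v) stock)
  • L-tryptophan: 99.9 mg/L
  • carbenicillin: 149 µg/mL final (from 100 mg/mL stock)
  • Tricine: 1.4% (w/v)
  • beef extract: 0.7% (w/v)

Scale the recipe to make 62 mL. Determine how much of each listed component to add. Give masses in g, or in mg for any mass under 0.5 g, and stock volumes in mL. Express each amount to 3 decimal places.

Working volume: 62 mL = 0.062 L.
fructose: 75.1 mmol/L × 180.16 g/mol × 0.062 L ÷ 1000 = 0.839 g
L-arabinose: dilute stock: 0.452% ÷ 18.3% × 62 mL = 1.531 mL
L-tryptophan: 99.9 mg/L × 0.062 L = 6.194 mg
carbenicillin: V = C2·V2/C1 = 149 µg/mL × 62 mL ÷ 100000 µg/mL = 0.092 mL
Tricine: 1.4 g per 100 mL × 62 mL ÷ 100 = 0.868 g
beef extract: 0.7 g per 100 mL × 62 mL ÷ 100 = 0.434 g = 434.000 mg

fructose 0.839 g; L-arabinose 1.531 mL; L-tryptophan 6.194 mg; carbenicillin 0.092 mL; Tricine 0.868 g; beef extract 434.000 mg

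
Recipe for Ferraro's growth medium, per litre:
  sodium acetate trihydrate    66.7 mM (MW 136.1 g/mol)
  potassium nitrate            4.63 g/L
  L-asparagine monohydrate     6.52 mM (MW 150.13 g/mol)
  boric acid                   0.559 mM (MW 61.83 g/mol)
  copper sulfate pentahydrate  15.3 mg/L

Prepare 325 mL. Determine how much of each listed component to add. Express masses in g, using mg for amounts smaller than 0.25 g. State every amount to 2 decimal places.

sodium acetate trihydrate 2.95 g; potassium nitrate 1.50 g; L-asparagine monohydrate 0.32 g; boric acid 11.23 mg; copper sulfate pentahydrate 4.97 mg

Scale factor relative to 1 L: 0.325.
sodium acetate trihydrate: 66.7 mmol/L × 136.1 g/mol × 0.325 L ÷ 1000 = 2.95 g
potassium nitrate: 4.63 g/L × 0.325 L = 1.50 g
L-asparagine monohydrate: 6.52 mmol/L × 150.13 g/mol × 0.325 L ÷ 1000 = 0.32 g
boric acid: 0.559 mmol/L × 61.83 mg/mmol × 0.325 L = 11.23 mg
copper sulfate pentahydrate: 15.3 mg/L × 0.325 L = 4.97 mg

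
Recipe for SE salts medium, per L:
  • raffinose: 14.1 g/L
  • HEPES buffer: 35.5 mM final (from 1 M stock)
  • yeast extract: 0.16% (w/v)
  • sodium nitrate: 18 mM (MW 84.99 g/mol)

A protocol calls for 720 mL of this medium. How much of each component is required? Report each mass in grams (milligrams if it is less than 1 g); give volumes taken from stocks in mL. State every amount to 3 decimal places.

raffinose 10.152 g; HEPES buffer 25.560 mL; yeast extract 1.152 g; sodium nitrate 1.101 g

Target volume = 720 mL = 0.72 L.
raffinose: 14.1 g/L × 0.72 L = 10.152 g
HEPES buffer: V = C2·V2/C1 = 35.5 mM × 720 mL ÷ 1000 mM = 25.560 mL
yeast extract: 0.16 g per 100 mL × 720 mL ÷ 100 = 1.152 g
sodium nitrate: 18 mmol/L × 84.99 g/mol × 0.72 L ÷ 1000 = 1.101 g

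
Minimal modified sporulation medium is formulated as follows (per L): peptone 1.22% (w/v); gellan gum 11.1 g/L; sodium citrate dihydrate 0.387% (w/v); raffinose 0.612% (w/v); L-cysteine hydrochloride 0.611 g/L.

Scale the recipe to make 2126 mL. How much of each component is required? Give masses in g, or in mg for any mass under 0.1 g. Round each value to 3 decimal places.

peptone 25.937 g; gellan gum 23.599 g; sodium citrate dihydrate 8.228 g; raffinose 13.011 g; L-cysteine hydrochloride 1.299 g

Working volume: 2126 mL = 2.126 L.
peptone: 1.22% w/v = 12.2 g/L → 12.2 × 2.126 L = 25.937 g
gellan gum: 11.1 g/L × 2.126 L = 23.599 g
sodium citrate dihydrate: 0.387 g per 100 mL × 2126 mL ÷ 100 = 8.228 g
raffinose: 0.612% w/v = 6.12 g/L → 6.12 × 2.126 L = 13.011 g
L-cysteine hydrochloride: 0.611 g/L × 2.126 L = 1.299 g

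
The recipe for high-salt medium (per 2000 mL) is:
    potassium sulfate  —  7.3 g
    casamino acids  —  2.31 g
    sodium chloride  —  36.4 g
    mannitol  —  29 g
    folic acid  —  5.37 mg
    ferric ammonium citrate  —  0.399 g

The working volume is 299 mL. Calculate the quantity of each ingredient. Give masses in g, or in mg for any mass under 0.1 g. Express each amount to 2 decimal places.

Scale factor = 299 mL / 2000 mL = 0.1495.
potassium sulfate: 7.3 g × (299 mL / 2000 mL) = 1.09 g
casamino acids: 2.31 g × (299 mL / 2000 mL) = 0.35 g
sodium chloride: 36.4 g × (299 mL / 2000 mL) = 5.44 g
mannitol: 29 g × (299 mL / 2000 mL) = 4.34 g
folic acid: 5.37 mg × (299 mL / 2000 mL) = 0.80 mg
ferric ammonium citrate: 0.399 g × (299 mL / 2000 mL) = 0.0596505 g = 59.65 mg

potassium sulfate 1.09 g; casamino acids 0.35 g; sodium chloride 5.44 g; mannitol 4.34 g; folic acid 0.80 mg; ferric ammonium citrate 59.65 mg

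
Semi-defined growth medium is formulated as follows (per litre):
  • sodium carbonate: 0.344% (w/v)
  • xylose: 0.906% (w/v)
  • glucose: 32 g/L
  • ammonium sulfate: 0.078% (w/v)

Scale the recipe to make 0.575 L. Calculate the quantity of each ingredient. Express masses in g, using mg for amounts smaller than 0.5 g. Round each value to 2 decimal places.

sodium carbonate 1.98 g; xylose 5.21 g; glucose 18.40 g; ammonium sulfate 448.50 mg

Working volume: 0.575 L.
sodium carbonate: 0.344% w/v = 3.44 g/L → 3.44 × 0.575 L = 1.98 g
xylose: 0.906% w/v = 9.06 g/L → 9.06 × 0.575 L = 5.21 g
glucose: 32 g/L × 0.575 L = 18.40 g
ammonium sulfate: 0.078 g per 100 mL × 575 mL ÷ 100 = 0.4485 g = 448.50 mg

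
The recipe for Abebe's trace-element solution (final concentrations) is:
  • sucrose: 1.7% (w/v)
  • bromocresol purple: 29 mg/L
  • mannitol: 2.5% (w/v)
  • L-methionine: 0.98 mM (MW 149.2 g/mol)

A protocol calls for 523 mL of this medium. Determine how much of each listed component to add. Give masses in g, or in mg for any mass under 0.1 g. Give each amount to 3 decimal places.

Target volume = 523 mL = 0.523 L.
sucrose: 1.7 g per 100 mL × 523 mL ÷ 100 = 8.891 g
bromocresol purple: 29 mg/L × 0.523 L = 15.167 mg
mannitol: 2.5% w/v = 25 g/L → 25 × 0.523 L = 13.075 g
L-methionine: 0.98 mmol/L × 149.2 mg/mmol × 0.523 L = 76.471 mg

sucrose 8.891 g; bromocresol purple 15.167 mg; mannitol 13.075 g; L-methionine 76.471 mg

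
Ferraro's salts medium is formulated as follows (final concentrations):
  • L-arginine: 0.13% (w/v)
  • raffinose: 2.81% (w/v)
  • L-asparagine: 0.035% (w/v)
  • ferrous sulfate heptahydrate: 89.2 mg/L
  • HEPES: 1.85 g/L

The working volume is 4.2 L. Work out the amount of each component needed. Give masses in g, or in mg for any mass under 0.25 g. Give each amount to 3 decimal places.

L-arginine 5.460 g; raffinose 118.020 g; L-asparagine 1.470 g; ferrous sulfate heptahydrate 0.375 g; HEPES 7.770 g

Working volume: 4.2 L.
L-arginine: 0.13 g per 100 mL × 4200 mL ÷ 100 = 5.460 g
raffinose: 2.81% w/v = 28.1 g/L → 28.1 × 4.2 L = 118.020 g
L-asparagine: 0.035 g per 100 mL × 4200 mL ÷ 100 = 1.470 g
ferrous sulfate heptahydrate: 89.2 mg/L × 4.2 L = 374.64 mg = 0.375 g
HEPES: 1.85 g/L × 4.2 L = 7.770 g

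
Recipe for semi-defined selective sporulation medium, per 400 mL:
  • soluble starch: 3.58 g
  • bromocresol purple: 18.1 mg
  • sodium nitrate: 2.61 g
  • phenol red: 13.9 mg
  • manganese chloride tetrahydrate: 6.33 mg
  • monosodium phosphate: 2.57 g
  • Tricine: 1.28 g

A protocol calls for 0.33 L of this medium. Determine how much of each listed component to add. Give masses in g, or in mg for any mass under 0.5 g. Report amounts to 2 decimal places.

soluble starch 2.95 g; bromocresol purple 14.93 mg; sodium nitrate 2.15 g; phenol red 11.47 mg; manganese chloride tetrahydrate 5.22 mg; monosodium phosphate 2.12 g; Tricine 1.06 g

Ratio of target to recipe volume: 330 / 400 = 0.825.
soluble starch: 3.58 g × (330 mL / 400 mL) = 2.95 g
bromocresol purple: 18.1 mg × (330 mL / 400 mL) = 14.93 mg
sodium nitrate: 2.61 g × (330 mL / 400 mL) = 2.15 g
phenol red: 13.9 mg × (330 mL / 400 mL) = 11.47 mg
manganese chloride tetrahydrate: 6.33 mg × (330 mL / 400 mL) = 5.22 mg
monosodium phosphate: 2.57 g × (330 mL / 400 mL) = 2.12 g
Tricine: 1.28 g × (330 mL / 400 mL) = 1.06 g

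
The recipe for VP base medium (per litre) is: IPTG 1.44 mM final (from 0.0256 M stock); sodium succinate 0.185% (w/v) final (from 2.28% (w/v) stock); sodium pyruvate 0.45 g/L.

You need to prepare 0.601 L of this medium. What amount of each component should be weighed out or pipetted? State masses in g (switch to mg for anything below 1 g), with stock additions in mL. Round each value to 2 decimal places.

Working volume: 0.601 L.
IPTG: C1V1 = C2V2 → 1.44 mM × 601 mL ÷ 25.6 mM = 33.81 mL
sodium succinate: C1V1 = C2V2 → 0.185% ÷ 2.28% × 601 mL = 48.77 mL
sodium pyruvate: 0.45 g/L × 0.601 L = 0.27045 g = 270.45 mg

IPTG 33.81 mL; sodium succinate 48.77 mL; sodium pyruvate 270.45 mg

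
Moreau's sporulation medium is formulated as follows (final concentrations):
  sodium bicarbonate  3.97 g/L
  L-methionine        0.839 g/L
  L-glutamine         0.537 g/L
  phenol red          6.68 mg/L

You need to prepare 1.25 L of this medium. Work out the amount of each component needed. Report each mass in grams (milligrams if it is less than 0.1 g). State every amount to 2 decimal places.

Working volume: 1.25 L.
sodium bicarbonate: 3.97 g/L × 1.25 L = 4.96 g
L-methionine: 0.839 g/L × 1.25 L = 1.05 g
L-glutamine: 0.537 g/L × 1.25 L = 0.67 g
phenol red: 6.68 mg/L × 1.25 L = 8.35 mg

sodium bicarbonate 4.96 g; L-methionine 1.05 g; L-glutamine 0.67 g; phenol red 8.35 mg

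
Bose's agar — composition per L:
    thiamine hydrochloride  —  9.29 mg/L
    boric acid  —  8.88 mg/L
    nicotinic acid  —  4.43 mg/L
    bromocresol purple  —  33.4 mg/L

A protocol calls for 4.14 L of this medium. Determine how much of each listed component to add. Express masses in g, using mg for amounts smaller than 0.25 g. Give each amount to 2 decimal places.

thiamine hydrochloride 38.46 mg; boric acid 36.76 mg; nicotinic acid 18.34 mg; bromocresol purple 138.28 mg

Scale factor relative to 1 L: 4.14.
thiamine hydrochloride: 9.29 mg/L × 4.14 L = 38.46 mg
boric acid: 8.88 mg/L × 4.14 L = 36.76 mg
nicotinic acid: 4.43 mg/L × 4.14 L = 18.34 mg
bromocresol purple: 33.4 mg/L × 4.14 L = 138.28 mg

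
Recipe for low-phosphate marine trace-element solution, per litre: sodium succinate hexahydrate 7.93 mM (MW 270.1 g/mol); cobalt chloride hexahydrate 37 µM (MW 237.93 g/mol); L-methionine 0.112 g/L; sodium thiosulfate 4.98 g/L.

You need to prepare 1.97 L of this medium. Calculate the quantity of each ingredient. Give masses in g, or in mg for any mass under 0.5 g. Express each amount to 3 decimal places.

Working volume: 1.97 L.
sodium succinate hexahydrate: 7.93 mmol/L × 270.1 g/mol × 1.97 L ÷ 1000 = 4.220 g
cobalt chloride hexahydrate: 37 µmol/L × 237.93 g/mol × 1.97 L ÷ 1000 = 17.343 mg
L-methionine: 0.112 g/L × 1.97 L = 0.22064 g = 220.640 mg
sodium thiosulfate: 4.98 g/L × 1.97 L = 9.811 g

sodium succinate hexahydrate 4.220 g; cobalt chloride hexahydrate 17.343 mg; L-methionine 220.640 mg; sodium thiosulfate 9.811 g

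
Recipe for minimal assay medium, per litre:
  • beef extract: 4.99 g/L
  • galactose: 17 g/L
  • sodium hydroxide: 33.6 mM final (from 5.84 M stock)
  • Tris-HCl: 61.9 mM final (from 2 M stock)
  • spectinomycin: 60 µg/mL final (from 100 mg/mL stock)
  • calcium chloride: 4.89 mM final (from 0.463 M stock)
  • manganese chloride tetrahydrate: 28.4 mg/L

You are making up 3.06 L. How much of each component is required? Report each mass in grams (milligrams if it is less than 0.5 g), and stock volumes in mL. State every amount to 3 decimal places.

Scale factor relative to 1 L: 3.06.
beef extract: 4.99 g/L × 3.06 L = 15.269 g
galactose: 17 g/L × 3.06 L = 52.020 g
sodium hydroxide: C1V1 = C2V2 → 33.6 mM × 3060 mL ÷ 5840 mM = 17.605 mL
Tris-HCl: dilute stock: 61.9 mM × 3060 mL ÷ 2000 mM = 94.707 mL
spectinomycin: C1V1 = C2V2 → 60 µg/mL × 3060 mL ÷ 100000 µg/mL = 1.836 mL
calcium chloride: dilute stock: 4.89 mM × 3060 mL ÷ 463 mM = 32.318 mL
manganese chloride tetrahydrate: 28.4 mg/L × 3.06 L = 86.904 mg

beef extract 15.269 g; galactose 52.020 g; sodium hydroxide 17.605 mL; Tris-HCl 94.707 mL; spectinomycin 1.836 mL; calcium chloride 32.318 mL; manganese chloride tetrahydrate 86.904 mg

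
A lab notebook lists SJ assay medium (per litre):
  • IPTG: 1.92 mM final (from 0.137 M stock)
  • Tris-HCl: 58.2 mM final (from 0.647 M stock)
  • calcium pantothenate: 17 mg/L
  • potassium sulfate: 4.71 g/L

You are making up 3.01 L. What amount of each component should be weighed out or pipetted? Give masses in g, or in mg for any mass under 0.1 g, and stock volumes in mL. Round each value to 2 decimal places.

IPTG 42.18 mL; Tris-HCl 270.76 mL; calcium pantothenate 51.17 mg; potassium sulfate 14.18 g

Working volume: 3.01 L.
IPTG: V = C2·V2/C1 = 1.92 mM × 3010 mL ÷ 137 mM = 42.18 mL
Tris-HCl: C1V1 = C2V2 → 58.2 mM × 3010 mL ÷ 647 mM = 270.76 mL
calcium pantothenate: 17 mg/L × 3.01 L = 51.17 mg
potassium sulfate: 4.71 g/L × 3.01 L = 14.18 g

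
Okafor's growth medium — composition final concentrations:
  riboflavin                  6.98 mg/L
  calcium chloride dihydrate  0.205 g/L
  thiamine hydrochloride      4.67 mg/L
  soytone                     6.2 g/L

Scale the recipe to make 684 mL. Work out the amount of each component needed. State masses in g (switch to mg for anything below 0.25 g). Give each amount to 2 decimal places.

Working volume: 684 mL = 0.684 L.
riboflavin: 6.98 mg/L × 0.684 L = 4.77 mg
calcium chloride dihydrate: 0.205 g/L × 0.684 L = 0.14022 g = 140.22 mg
thiamine hydrochloride: 4.67 mg/L × 0.684 L = 3.19 mg
soytone: 6.2 g/L × 0.684 L = 4.24 g

riboflavin 4.77 mg; calcium chloride dihydrate 140.22 mg; thiamine hydrochloride 3.19 mg; soytone 4.24 g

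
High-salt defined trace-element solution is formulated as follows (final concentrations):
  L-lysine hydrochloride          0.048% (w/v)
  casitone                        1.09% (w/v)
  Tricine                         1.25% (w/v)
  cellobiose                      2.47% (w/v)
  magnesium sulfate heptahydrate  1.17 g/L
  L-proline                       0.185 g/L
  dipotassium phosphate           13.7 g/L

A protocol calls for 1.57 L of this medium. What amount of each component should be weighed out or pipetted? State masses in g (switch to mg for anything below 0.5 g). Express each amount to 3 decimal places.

L-lysine hydrochloride 0.754 g; casitone 17.113 g; Tricine 19.625 g; cellobiose 38.779 g; magnesium sulfate heptahydrate 1.837 g; L-proline 290.450 mg; dipotassium phosphate 21.509 g

Working volume: 1.57 L.
L-lysine hydrochloride: 0.048 g per 100 mL × 1570 mL ÷ 100 = 0.754 g
casitone: 1.09% w/v = 10.9 g/L → 10.9 × 1.57 L = 17.113 g
Tricine: 1.25 g per 100 mL × 1570 mL ÷ 100 = 19.625 g
cellobiose: 2.47 g per 100 mL × 1570 mL ÷ 100 = 38.779 g
magnesium sulfate heptahydrate: 1.17 g/L × 1.57 L = 1.837 g
L-proline: 0.185 g/L × 1.57 L = 0.29045 g = 290.450 mg
dipotassium phosphate: 13.7 g/L × 1.57 L = 21.509 g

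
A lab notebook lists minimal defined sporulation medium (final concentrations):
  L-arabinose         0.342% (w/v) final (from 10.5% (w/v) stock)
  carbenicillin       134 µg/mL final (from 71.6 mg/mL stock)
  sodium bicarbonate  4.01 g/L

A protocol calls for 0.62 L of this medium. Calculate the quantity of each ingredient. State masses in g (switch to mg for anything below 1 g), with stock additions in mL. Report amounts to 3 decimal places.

L-arabinose 20.194 mL; carbenicillin 1.160 mL; sodium bicarbonate 2.486 g

Working volume: 0.62 L.
L-arabinose: dilute stock: 0.342% ÷ 10.5% × 620 mL = 20.194 mL
carbenicillin: dilute stock: 134 µg/mL × 620 mL ÷ 71600 µg/mL = 1.160 mL
sodium bicarbonate: 4.01 g/L × 0.62 L = 2.486 g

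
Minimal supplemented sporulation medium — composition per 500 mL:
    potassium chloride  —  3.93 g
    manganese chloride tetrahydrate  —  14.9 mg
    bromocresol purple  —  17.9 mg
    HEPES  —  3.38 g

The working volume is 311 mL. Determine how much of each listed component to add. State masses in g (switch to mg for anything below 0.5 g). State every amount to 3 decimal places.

potassium chloride 2.444 g; manganese chloride tetrahydrate 9.268 mg; bromocresol purple 11.134 mg; HEPES 2.102 g

Ratio of target to recipe volume: 311 / 500 = 0.622.
potassium chloride: 3.93 g × (311 mL / 500 mL) = 2.444 g
manganese chloride tetrahydrate: 14.9 mg × (311 mL / 500 mL) = 9.268 mg
bromocresol purple: 17.9 mg × (311 mL / 500 mL) = 11.134 mg
HEPES: 3.38 g × (311 mL / 500 mL) = 2.102 g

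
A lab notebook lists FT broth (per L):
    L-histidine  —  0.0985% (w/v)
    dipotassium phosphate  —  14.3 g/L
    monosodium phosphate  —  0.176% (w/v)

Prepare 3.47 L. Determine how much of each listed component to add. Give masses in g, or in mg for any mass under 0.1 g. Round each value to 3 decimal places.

Working volume: 3.47 L.
L-histidine: 0.0985% w/v = 0.985 g/L → 0.985 × 3.47 L = 3.418 g
dipotassium phosphate: 14.3 g/L × 3.47 L = 49.621 g
monosodium phosphate: 0.176 g per 100 mL × 3470 mL ÷ 100 = 6.107 g

L-histidine 3.418 g; dipotassium phosphate 49.621 g; monosodium phosphate 6.107 g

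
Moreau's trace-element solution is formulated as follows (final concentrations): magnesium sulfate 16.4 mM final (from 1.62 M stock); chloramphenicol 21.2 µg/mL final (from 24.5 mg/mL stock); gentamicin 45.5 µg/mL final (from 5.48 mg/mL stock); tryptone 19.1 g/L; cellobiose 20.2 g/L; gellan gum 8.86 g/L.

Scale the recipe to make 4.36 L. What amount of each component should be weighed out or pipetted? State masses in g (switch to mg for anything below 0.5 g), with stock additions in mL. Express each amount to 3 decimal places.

magnesium sulfate 44.138 mL; chloramphenicol 3.773 mL; gentamicin 36.201 mL; tryptone 83.276 g; cellobiose 88.072 g; gellan gum 38.630 g

Scale factor relative to 1 L: 4.36.
magnesium sulfate: C1V1 = C2V2 → 16.4 mM × 4360 mL ÷ 1620 mM = 44.138 mL
chloramphenicol: C1V1 = C2V2 → 21.2 µg/mL × 4360 mL ÷ 24500 µg/mL = 3.773 mL
gentamicin: V = C2·V2/C1 = 45.5 µg/mL × 4360 mL ÷ 5480 µg/mL = 36.201 mL
tryptone: 19.1 g/L × 4.36 L = 83.276 g
cellobiose: 20.2 g/L × 4.36 L = 88.072 g
gellan gum: 8.86 g/L × 4.36 L = 38.630 g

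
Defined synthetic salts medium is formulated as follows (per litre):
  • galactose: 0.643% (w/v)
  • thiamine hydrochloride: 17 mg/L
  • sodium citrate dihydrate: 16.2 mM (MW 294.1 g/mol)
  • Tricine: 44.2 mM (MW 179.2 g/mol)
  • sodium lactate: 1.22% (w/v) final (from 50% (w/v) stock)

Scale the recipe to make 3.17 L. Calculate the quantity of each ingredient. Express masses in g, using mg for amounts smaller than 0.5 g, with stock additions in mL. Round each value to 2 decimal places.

galactose 20.38 g; thiamine hydrochloride 53.89 mg; sodium citrate dihydrate 15.10 g; Tricine 25.11 g; sodium lactate 77.35 mL

Working volume: 3.17 L.
galactose: 0.643 g per 100 mL × 3170 mL ÷ 100 = 20.38 g
thiamine hydrochloride: 17 mg/L × 3.17 L = 53.89 mg
sodium citrate dihydrate: 16.2 mmol/L × 294.1 g/mol × 3.17 L ÷ 1000 = 15.10 g
Tricine: 44.2 mmol/L × 179.2 g/mol × 3.17 L ÷ 1000 = 25.11 g
sodium lactate: V = C2·V2/C1 = 1.22% ÷ 50% × 3170 mL = 77.35 mL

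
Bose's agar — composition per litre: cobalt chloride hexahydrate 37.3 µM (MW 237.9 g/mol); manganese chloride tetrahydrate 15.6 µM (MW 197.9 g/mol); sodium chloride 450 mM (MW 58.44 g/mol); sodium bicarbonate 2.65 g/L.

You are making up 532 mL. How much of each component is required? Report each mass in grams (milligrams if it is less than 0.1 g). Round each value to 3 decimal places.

Working volume: 532 mL = 0.532 L.
cobalt chloride hexahydrate: 37.3 µmol/L × 237.9 g/mol × 0.532 L ÷ 1000 = 4.721 mg
manganese chloride tetrahydrate: 15.6 µmol/L × 197.9 g/mol × 0.532 L ÷ 1000 = 1.642 mg
sodium chloride: 450 mmol/L × 58.44 g/mol × 0.532 L ÷ 1000 = 13.991 g
sodium bicarbonate: 2.65 g/L × 0.532 L = 1.410 g

cobalt chloride hexahydrate 4.721 mg; manganese chloride tetrahydrate 1.642 mg; sodium chloride 13.991 g; sodium bicarbonate 1.410 g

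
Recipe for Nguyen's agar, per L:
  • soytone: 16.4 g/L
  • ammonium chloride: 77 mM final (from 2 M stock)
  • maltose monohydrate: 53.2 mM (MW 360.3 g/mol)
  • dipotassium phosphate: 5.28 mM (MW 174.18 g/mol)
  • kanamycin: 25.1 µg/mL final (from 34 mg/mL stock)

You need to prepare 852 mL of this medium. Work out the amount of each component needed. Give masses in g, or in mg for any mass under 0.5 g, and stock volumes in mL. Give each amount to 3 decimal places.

Target volume = 852 mL = 0.852 L.
soytone: 16.4 g/L × 0.852 L = 13.973 g
ammonium chloride: dilute stock: 77 mM × 852 mL ÷ 2000 mM = 32.802 mL
maltose monohydrate: 53.2 mmol/L × 360.3 g/mol × 0.852 L ÷ 1000 = 16.331 g
dipotassium phosphate: 5.28 mmol/L × 174.18 g/mol × 0.852 L ÷ 1000 = 0.784 g
kanamycin: V = C2·V2/C1 = 25.1 µg/mL × 852 mL ÷ 34000 µg/mL = 0.629 mL

soytone 13.973 g; ammonium chloride 32.802 mL; maltose monohydrate 16.331 g; dipotassium phosphate 0.784 g; kanamycin 0.629 mL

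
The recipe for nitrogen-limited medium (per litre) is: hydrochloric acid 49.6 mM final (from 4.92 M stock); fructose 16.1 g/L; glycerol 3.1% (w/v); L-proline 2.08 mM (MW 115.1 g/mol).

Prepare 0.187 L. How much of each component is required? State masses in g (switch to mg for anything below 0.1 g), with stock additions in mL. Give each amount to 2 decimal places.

hydrochloric acid 1.89 mL; fructose 3.01 g; glycerol 5.80 g; L-proline 44.77 mg

Scale factor relative to 1 L: 0.187.
hydrochloric acid: dilute stock: 49.6 mM × 187 mL ÷ 4920 mM = 1.89 mL
fructose: 16.1 g/L × 0.187 L = 3.01 g
glycerol: 3.1% w/v = 31 g/L → 31 × 0.187 L = 5.80 g
L-proline: 2.08 mmol/L × 115.1 mg/mmol × 0.187 L = 44.77 mg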